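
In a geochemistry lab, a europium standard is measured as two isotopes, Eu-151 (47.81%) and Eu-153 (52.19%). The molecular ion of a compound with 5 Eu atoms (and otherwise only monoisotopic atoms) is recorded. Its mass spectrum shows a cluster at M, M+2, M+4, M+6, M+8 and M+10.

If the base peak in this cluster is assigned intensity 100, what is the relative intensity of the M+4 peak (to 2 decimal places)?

Binomial terms of (0.4781 + 0.5219)^5: M 0.0250, M+2 0.1363, M+4 0.2977, M+6 0.3249, M+8 0.1774, M+10 0.0387 → M+6 is the base peak.
P(M+6) = C(5,3) × 0.4781^2 × 0.5219^3 = 10 × 0.22857961 × 0.14215492 = 0.324937 (base)
P(M+4) = C(5,2) × 0.4781^3 × 0.5219^2 = 10 × 0.10928391 × 0.27237961 = 0.297667
Relative intensity = 0.297667 / 0.324937 × 100 = 91.61

91.61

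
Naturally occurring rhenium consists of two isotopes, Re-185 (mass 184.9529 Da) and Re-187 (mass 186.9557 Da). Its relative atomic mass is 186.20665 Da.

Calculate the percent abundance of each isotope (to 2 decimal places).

Writing the weighted mean with unknown fraction x of Re-185:
184.9529·x + 186.9557·(1 − x) = 186.20665
(184.9529 − 186.9557)·x = 186.20665 − 186.9557
x = -0.74905 / -2.0028 = 0.37400 → 37.40% Re-185, 62.60% Re-187.

Re-185: 37.40%, Re-187: 62.60%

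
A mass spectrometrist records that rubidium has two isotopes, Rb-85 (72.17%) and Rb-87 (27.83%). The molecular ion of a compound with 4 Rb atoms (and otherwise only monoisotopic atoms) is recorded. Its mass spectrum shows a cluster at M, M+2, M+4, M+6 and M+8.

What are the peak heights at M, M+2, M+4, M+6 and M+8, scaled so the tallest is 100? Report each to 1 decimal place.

Each Rb atom is independently Rb-85 (p = 0.7217) or Rb-87 (q = 0.2783); the cluster is the binomial expansion (p + q)^4.
P(M) = 0.7217^4 = 0.271286
P(M+2) = 4 × 0.7217^3 × 0.2783^1 = 0.418450
P(M+4) = 6 × 0.7217^2 × 0.2783^2 = 0.242042
P(M+6) = 4 × 0.7217^1 × 0.2783^3 = 0.062224
P(M+8) = 0.2783^4 = 0.005999
The M+2 peak is largest (0.418450); scaling to 100 gives 64.8 : 100.0 : 57.8 : 14.9 : 1.4.

64.8 : 100.0 : 57.8 : 14.9 : 1.4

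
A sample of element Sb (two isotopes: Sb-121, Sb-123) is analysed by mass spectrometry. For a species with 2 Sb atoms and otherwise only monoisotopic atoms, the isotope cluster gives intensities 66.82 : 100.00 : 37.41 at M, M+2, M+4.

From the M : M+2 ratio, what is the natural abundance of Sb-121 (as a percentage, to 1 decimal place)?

If p is the fraction of Sb that is Sb-121, then I(M+2)/I(M) = [C(2,1)·p^1·(1−p)] / p^2 = 2·(1−p)/p = 100.00/66.82 = 1.4966
(1−p)/p = 1.4966/2 = 0.7483  ⇒  p = 1/(1 + 0.7483) = 0.5720
Sb-121: 57.2%, Sb-123: 42.8%.

57.2%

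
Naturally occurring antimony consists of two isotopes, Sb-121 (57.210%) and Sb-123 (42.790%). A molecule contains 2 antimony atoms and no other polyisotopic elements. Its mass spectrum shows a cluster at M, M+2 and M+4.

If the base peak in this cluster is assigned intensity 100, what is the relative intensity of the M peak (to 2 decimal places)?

66.85

Binomial terms of (0.57210 + 0.42790)^2: M 0.3273, M+2 0.4896, M+4 0.1831 → M+2 is the base peak.
P(M+2) = C(2,1) × 0.57210^1 × 0.42790^1 = 2 × 0.5721 × 0.4279 = 0.489603 (base)
P(M) = C(2,0) × 0.57210^2 × 0.42790^0 = 1 × 0.32729841 × 1.0000 = 0.327298
Relative intensity = 0.327298 / 0.489603 × 100 = 66.85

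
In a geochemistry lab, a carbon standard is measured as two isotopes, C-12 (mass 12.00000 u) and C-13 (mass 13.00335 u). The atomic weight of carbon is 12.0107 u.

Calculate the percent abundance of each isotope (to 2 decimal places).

C-12: 98.93%, C-13: 1.07%

With x = fraction of C-12 (so C-13 is 1 − x):
12.00000·x + 13.00335·(1 − x) = 12.0107
(12.00000 − 13.00335)·x = 12.0107 − 13.00335
x = -0.99265 / -1.00335 = 0.98934 → 98.93% C-12, 1.07% C-13.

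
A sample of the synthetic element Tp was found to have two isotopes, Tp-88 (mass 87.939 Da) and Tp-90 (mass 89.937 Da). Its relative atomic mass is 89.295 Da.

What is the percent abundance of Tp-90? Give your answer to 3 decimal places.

67.868%

With x = fraction of Tp-88 (so Tp-90 is 1 − x):
87.939·x + 89.937·(1 − x) = 89.295
(87.939 − 89.937)·x = 89.295 − 89.937
x = -0.642 / -1.998 = 0.32132 → 32.132% Tp-88, 67.868% Tp-90.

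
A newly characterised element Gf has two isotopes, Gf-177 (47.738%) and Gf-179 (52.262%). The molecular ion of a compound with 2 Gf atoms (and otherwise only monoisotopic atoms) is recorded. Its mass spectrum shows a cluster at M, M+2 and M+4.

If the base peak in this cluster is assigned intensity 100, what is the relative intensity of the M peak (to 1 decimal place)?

Term probabilities: M 0.2279, M+2 0.4990, M+4 0.2731. Base peak = M+2.
P(M+2) = C(2,1) × 0.47738^1 × 0.52262^1 = 2 × 0.47738 × 0.52262 = 0.498977 (base)
P(M) = C(2,0) × 0.47738^2 × 0.52262^0 = 1 × 0.22789166 × 1.0000 = 0.227892
Relative intensity = 0.227892 / 0.498977 × 100 = 45.7

45.7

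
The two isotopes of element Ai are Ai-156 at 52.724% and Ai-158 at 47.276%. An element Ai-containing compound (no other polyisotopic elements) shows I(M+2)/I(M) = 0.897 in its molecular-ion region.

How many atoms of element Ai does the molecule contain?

The M+2/M ratio from n Ai atoms is n · q/p = n · 0.47276/0.52724.
n = 0.897 × 0.52724/0.47276 = 1.00 ≈ 1

1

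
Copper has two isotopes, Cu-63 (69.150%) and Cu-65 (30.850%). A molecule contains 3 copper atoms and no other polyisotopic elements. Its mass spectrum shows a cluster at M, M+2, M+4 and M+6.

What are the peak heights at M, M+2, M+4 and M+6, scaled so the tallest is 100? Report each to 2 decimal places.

74.72 : 100.00 : 44.61 : 6.63

Each Cu atom is independently Cu-63 (p = 0.69150) or Cu-65 (q = 0.30850); the cluster is the binomial expansion (p + q)^3.
P(M) = 0.69150^3 = 0.330656
P(M+2) = 3 × 0.69150^2 × 0.30850^1 = 0.442548
P(M+4) = 3 × 0.69150^1 × 0.30850^2 = 0.197435
P(M+6) = 0.30850^3 = 0.029361
The M+2 peak is largest (0.442548); scaling to 100 gives 74.72 : 100.00 : 44.61 : 6.63.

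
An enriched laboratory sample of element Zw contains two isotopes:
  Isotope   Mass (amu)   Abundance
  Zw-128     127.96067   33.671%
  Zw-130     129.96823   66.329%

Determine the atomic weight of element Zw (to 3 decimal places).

129.292 amu

Ar = Σ fᵢ·mᵢ = 0.33671 × 127.96067 + 0.66329 × 129.96823
= 43.085637 + 86.206627 = 129.292264 amu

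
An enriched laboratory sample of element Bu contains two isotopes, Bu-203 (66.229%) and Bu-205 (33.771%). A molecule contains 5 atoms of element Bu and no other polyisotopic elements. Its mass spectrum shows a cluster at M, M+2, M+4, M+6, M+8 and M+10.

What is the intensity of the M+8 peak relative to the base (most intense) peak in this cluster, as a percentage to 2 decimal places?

13.00%

Term probabilities: M 0.1274, M+2 0.3249, M+4 0.3313, M+6 0.1689, M+8 0.0431, M+10 0.0044. Base peak = M+4.
P(M+4) = C(5,2) × 0.66229^3 × 0.33771^2 = 10 × 0.29049897 × 0.11404804 = 0.331308 (base)
P(M+8) = C(5,4) × 0.66229^1 × 0.33771^4 = 5 × 0.66229 × 0.01300696 = 0.043072
Relative intensity = 0.043072 / 0.331308 × 100 = 13.00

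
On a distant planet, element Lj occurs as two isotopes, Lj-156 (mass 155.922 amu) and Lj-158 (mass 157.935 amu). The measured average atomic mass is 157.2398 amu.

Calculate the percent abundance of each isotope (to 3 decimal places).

Lj-156: 34.536%, Lj-158: 65.464%

With x = fraction of Lj-156 (so Lj-158 is 1 − x):
155.922·x + 157.935·(1 − x) = 157.2398
(155.922 − 157.935)·x = 157.2398 − 157.935
x = -0.6952 / -2.013 = 0.34536 → 34.536% Lj-156, 65.464% Lj-158.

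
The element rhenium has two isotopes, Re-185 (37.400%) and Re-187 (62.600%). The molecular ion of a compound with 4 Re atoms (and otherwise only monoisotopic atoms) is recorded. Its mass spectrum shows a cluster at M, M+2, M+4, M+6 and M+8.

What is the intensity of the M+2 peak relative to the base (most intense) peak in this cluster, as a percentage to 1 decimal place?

35.7%

(0.37400 + 0.62600)^4 gives M 0.0196, M+2 0.1310, M+4 0.3289, M+6 0.3670, M+8 0.1536; the largest is M+6.
P(M+6) = C(4,3) × 0.37400^1 × 0.62600^3 = 4 × 0.3740 × 0.24531438 = 0.366990 (base)
P(M+2) = C(4,1) × 0.37400^3 × 0.62600^1 = 4 × 0.05231362 × 0.6260 = 0.130993
Relative intensity = 0.130993 / 0.366990 × 100 = 35.7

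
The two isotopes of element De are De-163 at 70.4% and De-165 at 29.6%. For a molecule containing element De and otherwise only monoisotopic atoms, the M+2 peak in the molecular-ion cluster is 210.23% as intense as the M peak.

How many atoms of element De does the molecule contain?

5

With n De atoms, P(M+2)/P(M) = C(n,1)·p^(n−1)q / p^n = n·q/p = n · 0.296/0.704.
n = 2.1023 × 0.704/0.296 = 5.00 ≈ 5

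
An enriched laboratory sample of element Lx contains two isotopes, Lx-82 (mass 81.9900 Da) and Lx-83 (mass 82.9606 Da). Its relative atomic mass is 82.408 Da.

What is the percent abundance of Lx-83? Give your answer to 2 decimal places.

Writing the weighted mean with unknown fraction x of Lx-82:
81.9900·x + 82.9606·(1 − x) = 82.408
(81.9900 − 82.9606)·x = 82.408 − 82.9606
x = -0.5526 / -0.9706 = 0.56934 → 56.93% Lx-82, 43.07% Lx-83.

43.07%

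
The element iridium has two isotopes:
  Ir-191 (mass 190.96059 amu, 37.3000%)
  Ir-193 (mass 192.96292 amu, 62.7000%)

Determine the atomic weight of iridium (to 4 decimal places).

The abundance-weighted mean is 0.373000 × 190.96059 + 0.627000 × 192.96292
= 71.228300 + 120.987751 = 192.216051 amu

192.2161 amu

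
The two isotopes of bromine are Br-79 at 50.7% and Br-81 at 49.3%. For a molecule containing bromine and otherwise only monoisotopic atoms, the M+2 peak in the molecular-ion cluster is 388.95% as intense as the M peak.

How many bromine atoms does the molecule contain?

4

The M+2/M ratio from n Br atoms is n · q/p = n · 0.493/0.507.
n = 3.8895 × 0.507/0.493 = 4.00 ≈ 4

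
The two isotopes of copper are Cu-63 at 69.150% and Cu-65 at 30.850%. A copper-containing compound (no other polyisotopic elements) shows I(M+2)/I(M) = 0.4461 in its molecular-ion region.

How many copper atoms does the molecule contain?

1

The M+2/M ratio from n Cu atoms is n · q/p = n · 0.30850/0.69150.
n = 0.4461 × 0.69150/0.30850 = 1.00 ≈ 1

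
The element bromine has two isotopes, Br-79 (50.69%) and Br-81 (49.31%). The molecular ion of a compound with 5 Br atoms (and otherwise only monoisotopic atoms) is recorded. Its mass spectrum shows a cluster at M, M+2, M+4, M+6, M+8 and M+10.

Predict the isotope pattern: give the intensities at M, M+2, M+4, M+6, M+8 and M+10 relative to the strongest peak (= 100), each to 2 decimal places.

10.57 : 51.40 : 100.00 : 97.28 : 47.31 : 9.21

The 5 Br atoms are independent, so intensities follow the terms of (0.5069 + 0.4931)^5.
P(M) = 0.5069^5 = 0.033467
P(M+2) = 5 × 0.5069^4 × 0.4931^1 = 0.162777
P(M+4) = 10 × 0.5069^3 × 0.4931^2 = 0.316692
P(M+6) = 10 × 0.5069^2 × 0.4931^3 = 0.308070
P(M+8) = 5 × 0.5069^1 × 0.4931^4 = 0.149842
P(M+10) = 0.4931^5 = 0.029152
The M+4 peak is largest (0.316692); scaling to 100 gives 10.57 : 51.40 : 100.00 : 97.28 : 47.31 : 9.21.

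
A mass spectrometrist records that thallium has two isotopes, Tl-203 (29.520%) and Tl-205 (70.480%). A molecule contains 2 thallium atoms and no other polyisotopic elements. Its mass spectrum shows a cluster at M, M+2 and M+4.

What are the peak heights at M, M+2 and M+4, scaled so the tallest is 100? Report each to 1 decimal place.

17.5 : 83.8 : 100.0

Expanding (0.29520 + 0.70480)^2:
P(M) = 0.29520^2 = 0.087143
P(M+2) = 2 × 0.29520^1 × 0.70480^1 = 0.416114
P(M+4) = 0.70480^2 = 0.496743
The M+4 peak is largest (0.496743); scaling to 100 gives 17.5 : 83.8 : 100.0.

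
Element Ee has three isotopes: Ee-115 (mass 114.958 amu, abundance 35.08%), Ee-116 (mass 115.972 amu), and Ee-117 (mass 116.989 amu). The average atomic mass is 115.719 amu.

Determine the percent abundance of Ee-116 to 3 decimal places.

54.821%

Let x and y be the fractions of Ee-116 and Ee-117. Then x + y = 1 − 0.3508 = 0.6492 and 115.972x + 116.989y = 115.719 − 0.3508×114.958 = 75.3917336.
Substituting: 115.972x + 116.989(0.6492 − x) = 75.3917336
(115.972 − 116.989)x = -0.5575252  ⇒  x = 0.54821, y = 0.10099
Ee-116: 54.821%, Ee-117: 10.099%.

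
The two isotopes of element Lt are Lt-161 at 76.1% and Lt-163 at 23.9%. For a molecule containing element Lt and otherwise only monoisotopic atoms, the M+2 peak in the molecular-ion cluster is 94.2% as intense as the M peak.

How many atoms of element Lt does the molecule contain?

For n independent Lt atoms, I(M+2)/I(M) = n · (abundance Lt-163) / (abundance Lt-161) = n · 0.239/0.761.
n = 0.942 × 0.761/0.239 = 3.00 ≈ 3

3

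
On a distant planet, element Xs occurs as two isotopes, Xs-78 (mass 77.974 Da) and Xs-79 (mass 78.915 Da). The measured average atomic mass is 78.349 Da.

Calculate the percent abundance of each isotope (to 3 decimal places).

With x = fraction of Xs-78 (so Xs-79 is 1 − x):
77.974·x + 78.915·(1 − x) = 78.349
(77.974 − 78.915)·x = 78.349 − 78.915
x = -0.566 / -0.941 = 0.60149 → 60.149% Xs-78, 39.851% Xs-79.

Xs-78: 60.149%, Xs-79: 39.851%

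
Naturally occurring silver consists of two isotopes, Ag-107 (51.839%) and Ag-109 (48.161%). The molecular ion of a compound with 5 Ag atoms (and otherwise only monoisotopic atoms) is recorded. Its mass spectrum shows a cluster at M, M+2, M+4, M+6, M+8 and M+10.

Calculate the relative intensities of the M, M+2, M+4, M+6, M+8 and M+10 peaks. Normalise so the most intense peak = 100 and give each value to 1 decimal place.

11.6 : 53.8 : 100.0 : 92.9 : 43.2 : 8.0

Each Ag atom is independently Ag-107 (p = 0.51839) or Ag-109 (q = 0.48161); the cluster is the binomial expansion (p + q)^5.
P(M) = 0.51839^5 = 0.037435
P(M+2) = 5 × 0.51839^4 × 0.48161^1 = 0.173897
P(M+4) = 10 × 0.51839^3 × 0.48161^2 = 0.323118
P(M+6) = 10 × 0.51839^2 × 0.48161^3 = 0.300192
P(M+8) = 5 × 0.51839^1 × 0.48161^4 = 0.139447
P(M+10) = 0.48161^5 = 0.025911
The M+4 peak is largest (0.323118); scaling to 100 gives 11.6 : 53.8 : 100.0 : 92.9 : 43.2 : 8.0.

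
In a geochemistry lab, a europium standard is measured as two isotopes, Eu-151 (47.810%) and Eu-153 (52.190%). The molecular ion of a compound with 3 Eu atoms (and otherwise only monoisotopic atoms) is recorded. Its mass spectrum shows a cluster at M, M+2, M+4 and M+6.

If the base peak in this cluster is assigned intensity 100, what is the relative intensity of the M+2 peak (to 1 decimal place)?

91.6

Binomial terms of (0.47810 + 0.52190)^3: M 0.1093, M+2 0.3579, M+4 0.3907, M+6 0.1422 → M+4 is the base peak.
P(M+4) = C(3,2) × 0.47810^1 × 0.52190^2 = 3 × 0.4781 × 0.27237961 = 0.390674 (base)
P(M+2) = C(3,1) × 0.47810^2 × 0.52190^1 = 3 × 0.22857961 × 0.5219 = 0.357887
Relative intensity = 0.357887 / 0.390674 × 100 = 91.6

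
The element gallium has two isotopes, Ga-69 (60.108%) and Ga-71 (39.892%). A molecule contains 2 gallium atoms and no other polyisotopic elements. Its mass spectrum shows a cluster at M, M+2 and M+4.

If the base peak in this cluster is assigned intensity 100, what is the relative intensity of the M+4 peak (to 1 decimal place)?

33.2

(0.60108 + 0.39892)^2 gives M 0.3613, M+2 0.4796, M+4 0.1591; the largest is M+2.
P(M+2) = C(2,1) × 0.60108^1 × 0.39892^1 = 2 × 0.60108 × 0.39892 = 0.479566 (base)
P(M+4) = C(2,2) × 0.60108^0 × 0.39892^2 = 1 × 1.0000 × 0.15913717 = 0.159137
Relative intensity = 0.159137 / 0.479566 × 100 = 33.2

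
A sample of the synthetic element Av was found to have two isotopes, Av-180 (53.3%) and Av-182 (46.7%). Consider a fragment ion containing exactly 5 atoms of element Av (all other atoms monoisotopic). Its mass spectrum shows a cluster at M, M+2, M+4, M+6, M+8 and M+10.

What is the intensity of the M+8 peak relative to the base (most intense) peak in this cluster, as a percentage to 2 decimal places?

(0.533 + 0.467)^5 gives M 0.0430, M+2 0.1884, M+4 0.3302, M+6 0.2893, M+8 0.1268, M+10 0.0222; the largest is M+4.
P(M+4) = C(5,2) × 0.533^3 × 0.467^2 = 10 × 0.15141944 × 0.218089 = 0.330229 (base)
P(M+8) = C(5,4) × 0.533^1 × 0.467^4 = 5 × 0.5330 × 0.04756281 = 0.126755
Relative intensity = 0.126755 / 0.330229 × 100 = 38.38

38.38%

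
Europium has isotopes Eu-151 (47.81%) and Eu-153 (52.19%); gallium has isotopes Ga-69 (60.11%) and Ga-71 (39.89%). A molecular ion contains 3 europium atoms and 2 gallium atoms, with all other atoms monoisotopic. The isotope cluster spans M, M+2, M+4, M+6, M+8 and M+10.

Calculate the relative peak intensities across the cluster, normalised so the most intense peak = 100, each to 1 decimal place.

Europium pattern (n=3): 0.10928391 : 0.3578871 : 0.39067407 : 0.14215492
Gallium pattern (n=2): 0.36132121 : 0.47955758 : 0.15912121
Convolve the two distributions (both contribute in 2-u steps):
  M: 0.10928391×0.36132121 = 0.039487
  M+2: 0.10928391×0.47955758 + 0.3578871×0.36132121 = 0.181720
  M+4: 0.10928391×0.15912121 + 0.3578871×0.47955758 + 0.39067407×0.36132121 = 0.330176
  M+6: 0.3578871×0.15912121 + 0.39067407×0.47955758 + 0.14215492×0.36132121 = 0.295662
  M+8: 0.39067407×0.15912121 + 0.14215492×0.47955758 = 0.130336
  M+10: 0.14215492×0.15912121 = 0.022620
Scale to base peak (0.330176) = 100: 12.0 : 55.0 : 100.0 : 89.5 : 39.5 : 6.9

12.0 : 55.0 : 100.0 : 89.5 : 39.5 : 6.9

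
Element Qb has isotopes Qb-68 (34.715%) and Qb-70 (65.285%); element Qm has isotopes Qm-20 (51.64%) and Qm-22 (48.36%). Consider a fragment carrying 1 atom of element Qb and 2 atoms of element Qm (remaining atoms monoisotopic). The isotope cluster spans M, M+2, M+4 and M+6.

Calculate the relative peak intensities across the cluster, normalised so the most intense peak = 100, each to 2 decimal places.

22.73 : 85.32 : 100.00 : 37.49

Element Qb pattern (n=1): 0.34715 : 0.65285
Element Qm pattern (n=2): 0.26666896 : 0.49946208 : 0.23386896
Convolve the two distributions (both contribute in 2-u steps):
  M: 0.34715×0.26666896 = 0.092574
  M+2: 0.34715×0.49946208 + 0.65285×0.26666896 = 0.347483
  M+4: 0.34715×0.23386896 + 0.65285×0.49946208 = 0.407261
  M+6: 0.65285×0.23386896 = 0.152681
Scale to base peak (0.407261) = 100: 22.73 : 85.32 : 100.00 : 37.49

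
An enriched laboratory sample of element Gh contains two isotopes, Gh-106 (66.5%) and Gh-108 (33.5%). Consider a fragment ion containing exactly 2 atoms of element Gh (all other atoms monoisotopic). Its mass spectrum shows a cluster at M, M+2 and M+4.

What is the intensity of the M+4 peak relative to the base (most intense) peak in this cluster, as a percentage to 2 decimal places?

Binomial terms of (0.665 + 0.335)^2: M 0.4422, M+2 0.4456, M+4 0.1122 → M+2 is the base peak.
P(M+2) = C(2,1) × 0.665^1 × 0.335^1 = 2 × 0.6650 × 0.3350 = 0.445550 (base)
P(M+4) = C(2,2) × 0.665^0 × 0.335^2 = 1 × 1.0000 × 0.112225 = 0.112225
Relative intensity = 0.112225 / 0.445550 × 100 = 25.19

25.19%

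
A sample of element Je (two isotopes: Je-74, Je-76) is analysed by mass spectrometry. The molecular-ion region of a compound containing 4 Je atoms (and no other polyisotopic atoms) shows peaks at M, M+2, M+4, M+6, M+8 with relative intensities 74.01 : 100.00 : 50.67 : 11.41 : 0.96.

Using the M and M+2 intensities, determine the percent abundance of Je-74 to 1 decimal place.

If p is the fraction of Je that is Je-74, then I(M+2)/I(M) = [C(4,1)·p^3·(1−p)] / p^4 = 4·(1−p)/p = 100.00/74.01 = 1.3512
(1−p)/p = 1.3512/4 = 0.3378  ⇒  p = 1/(1 + 0.3378) = 0.7475
Je-74: 74.8%, Je-76: 25.2%.

74.8%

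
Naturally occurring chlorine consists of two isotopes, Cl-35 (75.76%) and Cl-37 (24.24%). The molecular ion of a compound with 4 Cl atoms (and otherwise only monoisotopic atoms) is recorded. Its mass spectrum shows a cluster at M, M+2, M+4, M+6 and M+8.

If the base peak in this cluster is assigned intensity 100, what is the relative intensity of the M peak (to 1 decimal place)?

Binomial terms of (0.7576 + 0.2424)^4: M 0.3294, M+2 0.4216, M+4 0.2023, M+6 0.0432, M+8 0.0035 → M+2 is the base peak.
P(M+2) = C(4,1) × 0.7576^3 × 0.2424^1 = 4 × 0.4348304 × 0.2424 = 0.421612 (base)
P(M) = C(4,0) × 0.7576^4 × 0.2424^0 = 1 × 0.32942751 × 1.0000 = 0.329428
Relative intensity = 0.329428 / 0.421612 × 100 = 78.1

78.1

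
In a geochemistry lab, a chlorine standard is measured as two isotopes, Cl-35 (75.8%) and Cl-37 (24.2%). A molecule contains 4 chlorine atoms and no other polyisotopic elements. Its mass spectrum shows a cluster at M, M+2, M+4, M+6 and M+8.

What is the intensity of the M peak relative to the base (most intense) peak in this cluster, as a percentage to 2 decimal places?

78.31%

(0.758 + 0.242)^4 gives M 0.3301, M+2 0.4216, M+4 0.2019, M+6 0.0430, M+8 0.0034; the largest is M+2.
P(M+2) = C(4,1) × 0.758^3 × 0.242^1 = 4 × 0.43551951 × 0.2420 = 0.421583 (base)
P(M) = C(4,0) × 0.758^4 × 0.242^0 = 1 × 0.33012379 × 1.0000 = 0.330124
Relative intensity = 0.330124 / 0.421583 × 100 = 78.31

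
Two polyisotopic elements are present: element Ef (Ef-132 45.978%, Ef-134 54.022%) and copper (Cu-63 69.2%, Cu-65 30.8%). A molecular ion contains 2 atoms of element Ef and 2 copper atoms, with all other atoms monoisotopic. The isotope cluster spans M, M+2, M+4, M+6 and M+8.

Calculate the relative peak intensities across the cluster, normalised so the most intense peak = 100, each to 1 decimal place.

27.2 : 88.3 : 100.0 : 46.2 : 7.5

Element Ef pattern (n=2): 0.21139765 : 0.4967647 : 0.29183765
Copper pattern (n=2): 0.478864 : 0.426272 : 0.094864
Convolve the two distributions (both contribute in 2-u steps):
  M: 0.21139765×0.478864 = 0.101231
  M+2: 0.21139765×0.426272 + 0.4967647×0.478864 = 0.327996
  M+4: 0.21139765×0.094864 + 0.4967647×0.426272 + 0.29183765×0.478864 = 0.371561
  M+6: 0.4967647×0.094864 + 0.29183765×0.426272 = 0.171527
  M+8: 0.29183765×0.094864 = 0.027685
Scale to base peak (0.371561) = 100: 27.2 : 88.3 : 100.0 : 46.2 : 7.5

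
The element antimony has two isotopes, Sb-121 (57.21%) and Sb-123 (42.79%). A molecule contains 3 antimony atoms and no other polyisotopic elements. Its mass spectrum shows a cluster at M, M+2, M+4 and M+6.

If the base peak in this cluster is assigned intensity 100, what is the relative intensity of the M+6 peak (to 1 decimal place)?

Binomial terms of (0.5721 + 0.4279)^3: M 0.1872, M+2 0.4202, M+4 0.3143, M+6 0.0783 → M+2 is the base peak.
P(M+2) = C(3,1) × 0.5721^2 × 0.4279^1 = 3 × 0.32729841 × 0.4279 = 0.420153 (base)
P(M+6) = C(3,3) × 0.5721^0 × 0.4279^3 = 1 × 1.0000 × 0.07834781 = 0.078348
Relative intensity = 0.078348 / 0.420153 × 100 = 18.6

18.6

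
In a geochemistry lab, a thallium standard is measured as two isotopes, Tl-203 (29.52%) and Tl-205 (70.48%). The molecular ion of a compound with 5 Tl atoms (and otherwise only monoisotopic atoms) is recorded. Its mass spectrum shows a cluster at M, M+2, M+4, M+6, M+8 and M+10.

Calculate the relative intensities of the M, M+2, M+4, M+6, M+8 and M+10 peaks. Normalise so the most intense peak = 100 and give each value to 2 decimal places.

0.62 : 7.35 : 35.09 : 83.77 : 100.00 : 47.75

The 5 Tl atoms are independent, so intensities follow the terms of (0.2952 + 0.7048)^5.
P(M) = 0.2952^5 = 0.002242
P(M+2) = 5 × 0.2952^4 × 0.7048^1 = 0.026761
P(M+4) = 10 × 0.2952^3 × 0.7048^2 = 0.127785
P(M+6) = 10 × 0.2952^2 × 0.7048^3 = 0.305092
P(M+8) = 5 × 0.2952^1 × 0.7048^4 = 0.364208
P(M+10) = 0.7048^5 = 0.173912
The M+8 peak is largest (0.364208); scaling to 100 gives 0.62 : 7.35 : 35.09 : 83.77 : 100.00 : 47.75.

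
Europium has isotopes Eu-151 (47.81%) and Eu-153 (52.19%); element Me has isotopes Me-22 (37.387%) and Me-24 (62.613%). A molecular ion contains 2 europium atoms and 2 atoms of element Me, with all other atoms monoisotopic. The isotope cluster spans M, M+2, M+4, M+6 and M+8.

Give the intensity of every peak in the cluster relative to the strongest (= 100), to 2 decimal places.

Europium pattern (n=2): 0.22857961 : 0.49904078 : 0.27237961
Element Me pattern (n=2): 0.13977878 : 0.46818245 : 0.39203878
Convolve the two distributions (both contribute in 2-u steps):
  M: 0.22857961×0.13977878 = 0.031951
  M+2: 0.22857961×0.46818245 + 0.49904078×0.13977878 = 0.176772
  M+4: 0.22857961×0.39203878 + 0.49904078×0.46818245 + 0.27237961×0.13977878 = 0.361327
  M+6: 0.49904078×0.39203878 + 0.27237961×0.46818245 = 0.323167
  M+8: 0.27237961×0.39203878 = 0.106783
Scale to base peak (0.361327) = 100: 8.84 : 48.92 : 100.00 : 89.44 : 29.55

8.84 : 48.92 : 100.00 : 89.44 : 29.55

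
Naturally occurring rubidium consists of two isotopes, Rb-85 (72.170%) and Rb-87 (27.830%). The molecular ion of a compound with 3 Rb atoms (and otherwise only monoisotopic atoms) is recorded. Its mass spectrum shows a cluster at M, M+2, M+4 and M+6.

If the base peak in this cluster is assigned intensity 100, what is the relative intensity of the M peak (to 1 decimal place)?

86.4

(0.72170 + 0.27830)^3 gives M 0.3759, M+2 0.4349, M+4 0.1677, M+6 0.0216; the largest is M+2.
P(M+2) = C(3,1) × 0.72170^2 × 0.27830^1 = 3 × 0.52085089 × 0.2783 = 0.434858 (base)
P(M) = C(3,0) × 0.72170^3 × 0.27830^0 = 1 × 0.37589809 × 1.0000 = 0.375898
Relative intensity = 0.375898 / 0.434858 × 100 = 86.4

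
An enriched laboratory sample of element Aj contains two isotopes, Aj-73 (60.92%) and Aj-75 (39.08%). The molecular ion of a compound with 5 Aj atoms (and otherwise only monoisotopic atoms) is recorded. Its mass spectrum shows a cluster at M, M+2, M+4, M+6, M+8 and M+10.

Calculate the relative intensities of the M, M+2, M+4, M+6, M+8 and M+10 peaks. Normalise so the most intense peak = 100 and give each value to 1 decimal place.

24.3 : 77.9 : 100.0 : 64.1 : 20.6 : 2.6

The 5 Aj atoms are independent, so intensities follow the terms of (0.6092 + 0.3908)^5.
P(M) = 0.6092^5 = 0.083907
P(M+2) = 5 × 0.6092^4 × 0.3908^1 = 0.269131
P(M+4) = 10 × 0.6092^3 × 0.3908^2 = 0.345294
P(M+6) = 10 × 0.6092^2 × 0.3908^3 = 0.221505
P(M+8) = 5 × 0.6092^1 × 0.3908^4 = 0.071047
P(M+10) = 0.3908^5 = 0.009115
The M+4 peak is largest (0.345294); scaling to 100 gives 24.3 : 77.9 : 100.0 : 64.1 : 20.6 : 2.6.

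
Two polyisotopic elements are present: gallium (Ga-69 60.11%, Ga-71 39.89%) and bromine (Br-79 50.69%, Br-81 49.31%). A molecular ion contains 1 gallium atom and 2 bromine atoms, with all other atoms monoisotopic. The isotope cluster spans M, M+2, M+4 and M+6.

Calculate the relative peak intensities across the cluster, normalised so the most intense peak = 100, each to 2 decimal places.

38.33 : 100.00 : 85.75 : 24.07

Gallium pattern (n=1): 0.6011 : 0.3989
Bromine pattern (n=2): 0.25694761 : 0.49990478 : 0.24314761
Convolve the two distributions (both contribute in 2-u steps):
  M: 0.6011×0.25694761 = 0.154451
  M+2: 0.6011×0.49990478 + 0.3989×0.25694761 = 0.402989
  M+4: 0.6011×0.24314761 + 0.3989×0.49990478 = 0.345568
  M+6: 0.3989×0.24314761 = 0.096992
Scale to base peak (0.402989) = 100: 38.33 : 100.00 : 85.75 : 24.07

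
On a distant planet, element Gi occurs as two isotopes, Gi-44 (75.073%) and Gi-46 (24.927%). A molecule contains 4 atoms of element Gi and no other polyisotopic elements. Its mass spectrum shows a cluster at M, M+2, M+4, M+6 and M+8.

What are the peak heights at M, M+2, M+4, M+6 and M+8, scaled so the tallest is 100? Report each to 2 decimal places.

Each Gi atom is independently Gi-44 (p = 0.75073) or Gi-46 (q = 0.24927); the cluster is the binomial expansion (p + q)^4.
P(M) = 0.75073^4 = 0.317640
P(M+2) = 4 × 0.75073^3 × 0.24927^1 = 0.421873
P(M+4) = 6 × 0.75073^2 × 0.24927^2 = 0.210116
P(M+6) = 4 × 0.75073^1 × 0.24927^3 = 0.046511
P(M+8) = 0.24927^4 = 0.003861
The M+2 peak is largest (0.421873); scaling to 100 gives 75.29 : 100.00 : 49.81 : 11.02 : 0.92.

75.29 : 100.00 : 49.81 : 11.02 : 0.92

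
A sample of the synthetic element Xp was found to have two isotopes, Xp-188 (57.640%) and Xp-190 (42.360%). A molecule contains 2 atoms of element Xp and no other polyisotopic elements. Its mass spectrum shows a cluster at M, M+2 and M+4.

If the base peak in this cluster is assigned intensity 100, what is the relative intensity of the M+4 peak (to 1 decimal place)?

36.7

Binomial terms of (0.57640 + 0.42360)^2: M 0.3322, M+2 0.4883, M+4 0.1794 → M+2 is the base peak.
P(M+2) = C(2,1) × 0.57640^1 × 0.42360^1 = 2 × 0.5764 × 0.4236 = 0.488326 (base)
P(M+4) = C(2,2) × 0.57640^0 × 0.42360^2 = 1 × 1.0000 × 0.17943696 = 0.179437
Relative intensity = 0.179437 / 0.488326 × 100 = 36.7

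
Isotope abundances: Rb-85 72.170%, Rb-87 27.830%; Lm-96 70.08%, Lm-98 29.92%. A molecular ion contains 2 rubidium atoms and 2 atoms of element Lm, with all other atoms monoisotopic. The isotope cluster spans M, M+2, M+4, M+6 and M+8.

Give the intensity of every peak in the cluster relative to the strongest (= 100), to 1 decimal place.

Rubidium pattern (n=2): 0.52085089 : 0.40169822 : 0.07745089
Element Lm pattern (n=2): 0.49112064 : 0.41935872 : 0.08952064
Convolve the two distributions (both contribute in 2-u steps):
  M: 0.52085089×0.49112064 = 0.255801
  M+2: 0.52085089×0.41935872 + 0.40169822×0.49112064 = 0.415706
  M+4: 0.52085089×0.08952064 + 0.40169822×0.41935872 + 0.07745089×0.49112064 = 0.253120
  M+6: 0.40169822×0.08952064 + 0.07745089×0.41935872 = 0.068440
  M+8: 0.07745089×0.08952064 = 0.006933
Scale to base peak (0.415706) = 100: 61.5 : 100.0 : 60.9 : 16.5 : 1.7

61.5 : 100.0 : 60.9 : 16.5 : 1.7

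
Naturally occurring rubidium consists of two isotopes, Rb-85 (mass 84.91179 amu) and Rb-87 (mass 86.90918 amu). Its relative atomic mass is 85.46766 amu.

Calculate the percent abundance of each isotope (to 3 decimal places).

Rb-85: 72.170%, Rb-87: 27.830%

With x = fraction of Rb-85 (so Rb-87 is 1 − x):
84.91179·x + 86.90918·(1 − x) = 85.46766
(84.91179 − 86.90918)·x = 85.46766 − 86.90918
x = -1.44152 / -1.99739 = 0.72170 → 72.170% Rb-85, 27.830% Rb-87.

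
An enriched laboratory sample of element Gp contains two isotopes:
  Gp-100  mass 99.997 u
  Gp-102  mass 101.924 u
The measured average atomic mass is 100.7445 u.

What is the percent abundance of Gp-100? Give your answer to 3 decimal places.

Let x be the fractional abundance of Gp-100; then Gp-102 has abundance 1 − x.
99.997·x + 101.924·(1 − x) = 100.7445
(99.997 − 101.924)·x = 100.7445 − 101.924
x = -1.1795 / -1.927 = 0.61209 → 61.209% Gp-100, 38.791% Gp-102.

61.209%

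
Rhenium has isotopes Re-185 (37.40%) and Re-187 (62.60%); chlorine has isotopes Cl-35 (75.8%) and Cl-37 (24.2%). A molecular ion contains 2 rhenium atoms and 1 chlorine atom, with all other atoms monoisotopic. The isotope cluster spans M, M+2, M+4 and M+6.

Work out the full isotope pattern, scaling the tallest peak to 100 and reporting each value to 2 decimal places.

Rhenium pattern (n=2): 0.139876 : 0.468248 : 0.391876
Chlorine pattern (n=1): 0.7580 : 0.2420
Convolve the two distributions (both contribute in 2-u steps):
  M: 0.139876×0.7580 = 0.106026
  M+2: 0.139876×0.2420 + 0.468248×0.7580 = 0.388782
  M+4: 0.468248×0.2420 + 0.391876×0.7580 = 0.410358
  M+6: 0.391876×0.2420 = 0.094834
Scale to base peak (0.410358) = 100: 25.84 : 94.74 : 100.00 : 23.11

25.84 : 94.74 : 100.00 : 23.11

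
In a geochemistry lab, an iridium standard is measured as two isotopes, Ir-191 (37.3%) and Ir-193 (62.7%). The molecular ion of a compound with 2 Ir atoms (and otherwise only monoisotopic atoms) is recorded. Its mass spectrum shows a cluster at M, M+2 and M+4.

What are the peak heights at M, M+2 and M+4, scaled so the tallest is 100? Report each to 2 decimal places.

29.74 : 100.00 : 84.05

The 2 Ir atoms are independent, so intensities follow the terms of (0.373 + 0.627)^2.
P(M) = 0.373^2 = 0.139129
P(M+2) = 2 × 0.373^1 × 0.627^1 = 0.467742
P(M+4) = 0.627^2 = 0.393129
The M+2 peak is largest (0.467742); scaling to 100 gives 29.74 : 100.00 : 84.05.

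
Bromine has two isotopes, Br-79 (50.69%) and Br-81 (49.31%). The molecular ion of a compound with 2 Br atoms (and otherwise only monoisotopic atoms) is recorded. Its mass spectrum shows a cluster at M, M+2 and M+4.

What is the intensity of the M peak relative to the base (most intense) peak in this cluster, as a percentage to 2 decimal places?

51.40%

Binomial terms of (0.5069 + 0.4931)^2: M 0.2569, M+2 0.4999, M+4 0.2431 → M+2 is the base peak.
P(M+2) = C(2,1) × 0.5069^1 × 0.4931^1 = 2 × 0.5069 × 0.4931 = 0.499905 (base)
P(M) = C(2,0) × 0.5069^2 × 0.4931^0 = 1 × 0.25694761 × 1.0000 = 0.256948
Relative intensity = 0.256948 / 0.499905 × 100 = 51.40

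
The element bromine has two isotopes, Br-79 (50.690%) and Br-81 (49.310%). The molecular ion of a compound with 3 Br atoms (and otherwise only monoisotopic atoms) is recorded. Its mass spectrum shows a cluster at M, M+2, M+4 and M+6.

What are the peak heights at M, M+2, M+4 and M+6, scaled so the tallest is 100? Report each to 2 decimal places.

34.27 : 100.00 : 97.28 : 31.54

Each Br atom is independently Br-79 (p = 0.50690) or Br-81 (q = 0.49310); the cluster is the binomial expansion (p + q)^3.
P(M) = 0.50690^3 = 0.130247
P(M+2) = 3 × 0.50690^2 × 0.49310^1 = 0.380103
P(M+4) = 3 × 0.50690^1 × 0.49310^2 = 0.369755
P(M+6) = 0.49310^3 = 0.119896
The M+2 peak is largest (0.380103); scaling to 100 gives 34.27 : 100.00 : 97.28 : 31.54.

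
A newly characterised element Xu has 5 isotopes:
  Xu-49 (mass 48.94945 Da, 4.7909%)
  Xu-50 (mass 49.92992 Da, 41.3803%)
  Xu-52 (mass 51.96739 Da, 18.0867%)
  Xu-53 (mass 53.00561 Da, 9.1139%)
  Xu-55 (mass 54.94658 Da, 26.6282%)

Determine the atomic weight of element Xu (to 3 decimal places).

Weight each isotope mass by its fractional abundance: 0.047909 × 48.94945 + 0.413803 × 49.92992 + 0.180867 × 51.96739 + 0.091139 × 53.00561 + 0.266282 × 54.94658
= 2.345119 + 20.661151 + 9.399186 + 4.830878 + 14.631285 = 51.867619 Da

51.868 Da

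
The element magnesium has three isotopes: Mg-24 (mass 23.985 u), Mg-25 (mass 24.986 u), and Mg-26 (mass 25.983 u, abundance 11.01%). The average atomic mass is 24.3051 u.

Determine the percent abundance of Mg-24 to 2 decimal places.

The remaining 88.99% is split between Mg-24 (fraction x) and Mg-25 (fraction 0.8899 − x).
Substituting: 23.985x + 24.986(0.8899 − x) = 21.4443717
(23.985 − 24.986)x = -0.7906697  ⇒  x = 0.78988, y = 0.10002
Mg-24: 78.99%, Mg-25: 10.00%.

78.99%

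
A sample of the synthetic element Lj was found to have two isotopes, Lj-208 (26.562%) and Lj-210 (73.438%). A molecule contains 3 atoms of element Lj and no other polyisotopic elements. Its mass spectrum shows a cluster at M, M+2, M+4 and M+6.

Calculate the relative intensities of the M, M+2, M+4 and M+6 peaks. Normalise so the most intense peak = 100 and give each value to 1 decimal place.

The 3 Lj atoms are independent, so intensities follow the terms of (0.26562 + 0.73438)^3.
P(M) = 0.26562^3 = 0.018741
P(M+2) = 3 × 0.26562^2 × 0.73438^1 = 0.155440
P(M+4) = 3 × 0.26562^1 × 0.73438^2 = 0.429758
P(M+6) = 0.73438^3 = 0.396061
The M+4 peak is largest (0.429758); scaling to 100 gives 4.4 : 36.2 : 100.0 : 92.2.

4.4 : 36.2 : 100.0 : 92.2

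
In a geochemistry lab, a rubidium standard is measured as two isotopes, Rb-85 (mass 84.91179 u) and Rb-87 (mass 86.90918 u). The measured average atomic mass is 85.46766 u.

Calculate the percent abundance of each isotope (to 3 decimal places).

Rb-85: 72.170%, Rb-87: 27.830%

With x = fraction of Rb-85 (so Rb-87 is 1 − x):
84.91179·x + 86.90918·(1 − x) = 85.46766
(84.91179 − 86.90918)·x = 85.46766 − 86.90918
x = -1.44152 / -1.99739 = 0.72170 → 72.170% Rb-85, 27.830% Rb-87.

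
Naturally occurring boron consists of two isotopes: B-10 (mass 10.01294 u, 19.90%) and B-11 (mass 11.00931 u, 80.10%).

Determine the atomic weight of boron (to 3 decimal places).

Ar = Σ fᵢ·mᵢ = 0.1990 × 10.01294 + 0.8010 × 11.00931
= 1.992575 + 8.818457 = 10.811032 u

10.811 u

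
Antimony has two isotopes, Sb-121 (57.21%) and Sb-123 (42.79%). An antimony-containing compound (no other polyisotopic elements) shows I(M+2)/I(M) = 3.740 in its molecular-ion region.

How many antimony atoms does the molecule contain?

For n independent Sb atoms, I(M+2)/I(M) = n · (abundance Sb-123) / (abundance Sb-121) = n · 0.4279/0.5721.
n = 3.740 × 0.5721/0.4279 = 5.00 ≈ 5

5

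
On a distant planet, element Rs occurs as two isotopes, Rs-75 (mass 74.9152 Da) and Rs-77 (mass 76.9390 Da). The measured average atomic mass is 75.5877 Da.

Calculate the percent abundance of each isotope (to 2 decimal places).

Rs-75: 66.77%, Rs-77: 33.23%

Let x be the fractional abundance of Rs-75; then Rs-77 has abundance 1 − x.
74.9152·x + 76.9390·(1 − x) = 75.5877
(74.9152 − 76.9390)·x = 75.5877 − 76.9390
x = -1.3513 / -2.0238 = 0.66770 → 66.77% Rs-75, 33.23% Rs-77.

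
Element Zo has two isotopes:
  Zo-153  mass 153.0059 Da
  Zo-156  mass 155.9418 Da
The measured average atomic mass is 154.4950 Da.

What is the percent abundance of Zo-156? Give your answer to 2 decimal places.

Let x be the fractional abundance of Zo-153; then Zo-156 has abundance 1 − x.
153.0059·x + 155.9418·(1 − x) = 154.4950
(153.0059 − 155.9418)·x = 154.4950 − 155.9418
x = -1.4468 / -2.9359 = 0.49280 → 49.28% Zo-153, 50.72% Zo-156.

50.72%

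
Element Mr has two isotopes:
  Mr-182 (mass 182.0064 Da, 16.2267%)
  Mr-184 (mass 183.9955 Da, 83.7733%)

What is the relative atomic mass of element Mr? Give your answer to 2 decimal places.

Ar = Σ fᵢ·mᵢ = 0.162267 × 182.0064 + 0.837733 × 183.9955
= 29.53363 + 154.13910 = 183.67273 Da

183.67 Da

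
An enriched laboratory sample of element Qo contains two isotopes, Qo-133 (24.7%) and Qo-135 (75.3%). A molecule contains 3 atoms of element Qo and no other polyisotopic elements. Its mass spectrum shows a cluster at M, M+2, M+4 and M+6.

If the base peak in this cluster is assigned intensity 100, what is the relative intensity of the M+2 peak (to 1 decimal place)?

(0.247 + 0.753)^3 gives M 0.0151, M+2 0.1378, M+4 0.4202, M+6 0.4270; the largest is M+6.
P(M+6) = C(3,3) × 0.247^0 × 0.753^3 = 1 × 1.0000 × 0.42695778 = 0.426958 (base)
P(M+2) = C(3,1) × 0.247^2 × 0.753^1 = 3 × 0.061009 × 0.7530 = 0.137819
Relative intensity = 0.137819 / 0.426958 × 100 = 32.3

32.3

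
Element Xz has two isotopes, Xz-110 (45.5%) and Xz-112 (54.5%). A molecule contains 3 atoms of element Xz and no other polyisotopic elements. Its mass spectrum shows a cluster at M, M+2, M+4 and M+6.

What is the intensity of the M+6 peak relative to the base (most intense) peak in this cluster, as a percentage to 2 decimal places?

Term probabilities: M 0.0942, M+2 0.3385, M+4 0.4054, M+6 0.1619. Base peak = M+4.
P(M+4) = C(3,2) × 0.455^1 × 0.545^2 = 3 × 0.4550 × 0.297025 = 0.405439 (base)
P(M+6) = C(3,3) × 0.455^0 × 0.545^3 = 1 × 1.0000 × 0.16187862 = 0.161879
Relative intensity = 0.161879 / 0.405439 × 100 = 39.93

39.93%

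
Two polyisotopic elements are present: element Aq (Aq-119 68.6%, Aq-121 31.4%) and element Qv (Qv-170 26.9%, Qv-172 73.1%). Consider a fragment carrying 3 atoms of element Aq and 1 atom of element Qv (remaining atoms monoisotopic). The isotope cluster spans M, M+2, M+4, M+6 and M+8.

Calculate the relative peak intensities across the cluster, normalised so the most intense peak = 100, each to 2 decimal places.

Element Aq pattern (n=3): 0.32282886 : 0.44330143 : 0.20291057 : 0.03095914
Element Qv pattern (n=1): 0.2690 : 0.7310
Convolve the two distributions (both contribute in 2-u steps):
  M: 0.32282886×0.2690 = 0.086841
  M+2: 0.32282886×0.7310 + 0.44330143×0.2690 = 0.355236
  M+4: 0.44330143×0.7310 + 0.20291057×0.2690 = 0.378636
  M+6: 0.20291057×0.7310 + 0.03095914×0.2690 = 0.156656
  M+8: 0.03095914×0.7310 = 0.022631
Scale to base peak (0.378636) = 100: 22.94 : 93.82 : 100.00 : 41.37 : 5.98

22.94 : 93.82 : 100.00 : 41.37 : 5.98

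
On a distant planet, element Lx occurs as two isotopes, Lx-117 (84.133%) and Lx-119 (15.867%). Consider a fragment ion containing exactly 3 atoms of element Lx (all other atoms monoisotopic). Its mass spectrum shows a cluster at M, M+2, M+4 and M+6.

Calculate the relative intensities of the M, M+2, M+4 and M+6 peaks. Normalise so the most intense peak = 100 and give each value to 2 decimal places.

The 3 Lx atoms are independent, so intensities follow the terms of (0.84133 + 0.15867)^3.
P(M) = 0.84133^3 = 0.595524
P(M+2) = 3 × 0.84133^2 × 0.15867^1 = 0.336937
P(M+4) = 3 × 0.84133^1 × 0.15867^2 = 0.063544
P(M+6) = 0.15867^3 = 0.003995
The M peak is largest (0.595524); scaling to 100 gives 100.00 : 56.58 : 10.67 : 0.67.

100.00 : 56.58 : 10.67 : 0.67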